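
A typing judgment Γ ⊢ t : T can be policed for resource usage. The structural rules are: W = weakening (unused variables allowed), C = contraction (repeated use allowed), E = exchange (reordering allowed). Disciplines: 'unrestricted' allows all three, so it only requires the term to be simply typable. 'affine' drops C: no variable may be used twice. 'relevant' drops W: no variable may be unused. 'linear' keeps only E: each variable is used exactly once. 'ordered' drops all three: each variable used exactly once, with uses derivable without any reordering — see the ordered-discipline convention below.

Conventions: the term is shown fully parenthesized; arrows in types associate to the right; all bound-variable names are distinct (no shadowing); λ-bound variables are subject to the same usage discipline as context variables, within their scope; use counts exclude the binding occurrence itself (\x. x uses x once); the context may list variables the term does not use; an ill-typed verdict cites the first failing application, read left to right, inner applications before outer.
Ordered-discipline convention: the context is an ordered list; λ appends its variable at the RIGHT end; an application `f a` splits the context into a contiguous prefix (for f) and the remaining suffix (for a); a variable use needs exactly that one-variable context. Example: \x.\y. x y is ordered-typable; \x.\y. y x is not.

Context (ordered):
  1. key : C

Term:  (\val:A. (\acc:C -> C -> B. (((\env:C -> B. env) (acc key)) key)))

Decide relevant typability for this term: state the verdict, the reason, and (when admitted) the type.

no — val never used (weakening)
use counts: key: 2×; val (λ-bound): 0×; acc (λ-bound): 1×; env (λ-bound): 1×
use order (left to right): env, acc, key, key
typing: the term checks, with type A -> (C -> C -> B) -> B
across the five disciplines: ordered ✗, linear ✗, affine ✗, relevant ✗, unrestricted ✓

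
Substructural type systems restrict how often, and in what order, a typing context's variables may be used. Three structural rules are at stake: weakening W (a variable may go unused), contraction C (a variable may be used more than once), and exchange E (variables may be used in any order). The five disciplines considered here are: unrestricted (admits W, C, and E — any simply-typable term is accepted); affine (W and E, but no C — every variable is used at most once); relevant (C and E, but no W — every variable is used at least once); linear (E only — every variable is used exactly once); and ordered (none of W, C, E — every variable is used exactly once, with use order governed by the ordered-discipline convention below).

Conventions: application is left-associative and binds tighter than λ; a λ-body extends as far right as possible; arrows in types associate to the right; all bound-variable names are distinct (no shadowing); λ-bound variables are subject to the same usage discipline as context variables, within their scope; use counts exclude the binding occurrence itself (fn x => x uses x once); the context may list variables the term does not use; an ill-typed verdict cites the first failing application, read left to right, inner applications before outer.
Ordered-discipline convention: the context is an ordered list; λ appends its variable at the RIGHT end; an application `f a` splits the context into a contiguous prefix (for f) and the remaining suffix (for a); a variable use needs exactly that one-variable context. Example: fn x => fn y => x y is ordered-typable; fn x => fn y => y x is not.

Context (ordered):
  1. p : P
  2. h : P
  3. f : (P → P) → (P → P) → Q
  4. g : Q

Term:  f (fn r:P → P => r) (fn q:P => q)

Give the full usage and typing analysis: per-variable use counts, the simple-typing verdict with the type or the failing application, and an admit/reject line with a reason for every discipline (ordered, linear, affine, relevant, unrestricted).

counts: p ×0; h ×0; f ×1; g ×0; r (λ-bound) ×1; q (λ-bound) ×1
use order (left to right): f, r, q
typing: ill-typed: an argument (P → P) → P → P mismatches the expected P → P
ordered: ✗, not simply typable
linear: ✗, fails simple typing
affine: ✗, a type mismatch blocks all five
relevant: ✗, the type mismatch rejects it
unrestricted: ✗, not simply typable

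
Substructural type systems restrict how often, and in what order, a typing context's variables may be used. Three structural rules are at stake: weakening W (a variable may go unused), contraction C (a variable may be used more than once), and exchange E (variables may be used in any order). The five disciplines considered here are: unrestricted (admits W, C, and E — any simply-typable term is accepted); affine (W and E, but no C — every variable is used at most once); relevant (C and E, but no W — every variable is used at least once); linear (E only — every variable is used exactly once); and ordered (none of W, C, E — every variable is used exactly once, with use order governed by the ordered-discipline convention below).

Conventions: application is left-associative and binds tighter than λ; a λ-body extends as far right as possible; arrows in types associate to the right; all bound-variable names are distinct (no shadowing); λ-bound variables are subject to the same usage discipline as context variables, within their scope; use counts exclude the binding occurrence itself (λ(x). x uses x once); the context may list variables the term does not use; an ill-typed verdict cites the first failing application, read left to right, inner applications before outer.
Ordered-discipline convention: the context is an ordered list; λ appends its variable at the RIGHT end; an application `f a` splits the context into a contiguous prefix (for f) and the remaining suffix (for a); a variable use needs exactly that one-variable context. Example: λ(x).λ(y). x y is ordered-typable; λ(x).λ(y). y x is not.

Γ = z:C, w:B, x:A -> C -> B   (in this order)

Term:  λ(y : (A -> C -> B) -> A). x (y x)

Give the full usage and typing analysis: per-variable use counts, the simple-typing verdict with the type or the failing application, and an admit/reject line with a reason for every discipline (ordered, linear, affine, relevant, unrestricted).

variable uses: z: 0; w: 0; x: 2; y (bound): 1
order of uses: x, y, x
typing: ✓ — ((A -> C -> B) -> A) -> C -> B
ordered ✗ (uses contraction: x ×2; needs weakening: z, w unused)
linear ✗ (uses contraction: x ×2; needs weakening: z, w unused)
affine ✗ (uses contraction: x ×2)
relevant ✗ (needs weakening: z, w unused)
unrestricted ✓ (typability at ((A -> C -> B) -> A) -> C -> B is all that's needed)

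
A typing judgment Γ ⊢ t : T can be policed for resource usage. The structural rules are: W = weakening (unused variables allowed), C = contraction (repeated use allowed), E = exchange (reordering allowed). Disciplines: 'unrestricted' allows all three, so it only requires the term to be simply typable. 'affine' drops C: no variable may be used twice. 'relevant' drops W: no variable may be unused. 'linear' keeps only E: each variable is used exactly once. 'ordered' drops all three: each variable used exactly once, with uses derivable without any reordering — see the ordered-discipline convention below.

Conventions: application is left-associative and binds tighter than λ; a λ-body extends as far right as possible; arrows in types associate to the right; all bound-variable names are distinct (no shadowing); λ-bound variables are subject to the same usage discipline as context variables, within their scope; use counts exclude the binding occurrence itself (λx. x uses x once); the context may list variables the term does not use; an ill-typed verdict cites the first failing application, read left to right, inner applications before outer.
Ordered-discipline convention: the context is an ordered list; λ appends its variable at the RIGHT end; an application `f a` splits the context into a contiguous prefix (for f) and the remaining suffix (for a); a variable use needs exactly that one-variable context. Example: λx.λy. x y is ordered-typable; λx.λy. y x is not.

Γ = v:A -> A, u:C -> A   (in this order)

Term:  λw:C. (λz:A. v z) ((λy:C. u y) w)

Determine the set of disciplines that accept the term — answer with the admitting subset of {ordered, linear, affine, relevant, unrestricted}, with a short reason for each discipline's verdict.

admitted by: ordered, linear, affine, relevant, unrestricted
counts: v=1, u=1, w [bound]=1, z [bound]=1, y [bound]=1
uses in reading order: v, z, u, y, w
typing: well-typed — term : C -> A
ordered: ✓ — v, u, w, z, y once each; derivable with no W/C/E
linear: ✓ — exactly-once usage across v, u, w, z, y
affine: ✓ — no duplicate uses among v, u, w, z, y
relevant: ✓ — none of v, u, w, z, y goes unused
unrestricted: ✓ — typability at C -> A is all that's needed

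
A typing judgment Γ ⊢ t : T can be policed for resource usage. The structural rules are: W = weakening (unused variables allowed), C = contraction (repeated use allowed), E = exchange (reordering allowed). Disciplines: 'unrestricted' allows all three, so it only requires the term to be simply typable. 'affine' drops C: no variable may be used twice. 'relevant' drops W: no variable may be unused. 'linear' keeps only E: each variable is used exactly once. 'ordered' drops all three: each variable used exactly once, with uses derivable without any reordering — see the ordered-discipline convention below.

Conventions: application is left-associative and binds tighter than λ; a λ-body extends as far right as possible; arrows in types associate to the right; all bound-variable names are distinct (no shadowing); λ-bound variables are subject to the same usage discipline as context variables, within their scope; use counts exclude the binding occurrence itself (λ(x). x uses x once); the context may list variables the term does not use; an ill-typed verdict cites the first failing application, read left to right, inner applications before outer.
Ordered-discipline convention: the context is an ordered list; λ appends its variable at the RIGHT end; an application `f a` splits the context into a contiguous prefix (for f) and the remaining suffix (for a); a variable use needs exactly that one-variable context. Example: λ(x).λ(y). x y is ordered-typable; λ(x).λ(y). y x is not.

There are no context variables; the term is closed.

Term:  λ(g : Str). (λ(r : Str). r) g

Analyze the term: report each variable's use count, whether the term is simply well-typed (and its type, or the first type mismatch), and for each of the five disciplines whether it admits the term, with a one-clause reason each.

use counts: g [bound]: 1, r [bound]: 1
order of uses: r, g
typing: ✓ — Str -> Str
ordered: ✓ — single-use (g, r), ordered derivation ok
linear: ✓ — exactly-once usage across g, r
affine: ✓ — no duplicate uses among g, r
relevant: ✓ — none of g, r goes unused
unrestricted: ✓ — type-checks (Str -> Str) and nothing is barred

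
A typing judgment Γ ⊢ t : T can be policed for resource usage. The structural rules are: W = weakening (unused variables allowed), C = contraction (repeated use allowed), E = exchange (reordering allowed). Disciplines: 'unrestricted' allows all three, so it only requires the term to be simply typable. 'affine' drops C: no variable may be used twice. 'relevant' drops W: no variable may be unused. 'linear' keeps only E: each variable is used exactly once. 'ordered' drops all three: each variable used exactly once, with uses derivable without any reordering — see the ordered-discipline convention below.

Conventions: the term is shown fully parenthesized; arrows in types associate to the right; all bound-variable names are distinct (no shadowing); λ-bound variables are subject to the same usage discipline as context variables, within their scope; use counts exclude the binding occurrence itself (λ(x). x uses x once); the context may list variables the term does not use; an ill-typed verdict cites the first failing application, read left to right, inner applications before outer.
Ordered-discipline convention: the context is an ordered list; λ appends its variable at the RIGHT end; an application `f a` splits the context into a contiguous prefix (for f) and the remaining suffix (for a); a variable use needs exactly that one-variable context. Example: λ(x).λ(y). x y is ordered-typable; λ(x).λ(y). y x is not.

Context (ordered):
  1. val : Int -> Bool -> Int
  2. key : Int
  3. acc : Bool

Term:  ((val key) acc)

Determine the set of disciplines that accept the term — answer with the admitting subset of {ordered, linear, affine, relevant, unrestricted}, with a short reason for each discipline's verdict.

accepted by: ordered, linear, affine, relevant, unrestricted
variable uses: val=1; key=1; acc=1
order of uses: val, key, acc
typing: well-typed at Int
ordered ✓ (val, key, acc once each; derivable with no W/C/E)
linear ✓ (single use per variable (val, key, acc))
affine ✓ (val, key, acc: no repeats, contraction unneeded)
relevant ✓ (val, key, acc: all used, weakening unneeded)
unrestricted ✓ (type-checks (Int) and nothing is barred)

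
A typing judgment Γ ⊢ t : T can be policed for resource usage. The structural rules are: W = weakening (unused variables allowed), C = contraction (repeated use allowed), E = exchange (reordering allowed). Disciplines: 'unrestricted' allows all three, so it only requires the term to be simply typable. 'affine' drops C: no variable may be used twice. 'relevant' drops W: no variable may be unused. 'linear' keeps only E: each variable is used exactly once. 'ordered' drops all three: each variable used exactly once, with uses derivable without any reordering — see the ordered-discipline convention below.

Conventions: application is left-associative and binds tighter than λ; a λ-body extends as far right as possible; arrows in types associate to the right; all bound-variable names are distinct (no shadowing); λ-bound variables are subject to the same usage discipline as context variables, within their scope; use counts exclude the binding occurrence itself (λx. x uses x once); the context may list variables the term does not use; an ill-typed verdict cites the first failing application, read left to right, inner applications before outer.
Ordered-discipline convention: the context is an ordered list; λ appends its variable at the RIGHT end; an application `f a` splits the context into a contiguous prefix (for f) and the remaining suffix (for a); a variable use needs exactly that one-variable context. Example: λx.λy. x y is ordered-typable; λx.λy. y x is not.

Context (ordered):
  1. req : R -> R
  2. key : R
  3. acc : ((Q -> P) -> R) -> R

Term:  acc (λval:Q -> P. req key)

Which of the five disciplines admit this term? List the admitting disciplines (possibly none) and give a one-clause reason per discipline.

accepted by: affine, unrestricted
variable uses: req: 1, key: 1, acc: 1, val (λ-bound): 0
uses in reading order: acc, req, key
typing: well-typed at R
ordered: ✗ — needs weakening: val unused
linear: ✗ — needs weakening: val unused
affine: ✓ — at most one use each (req, key, acc, val)
relevant: ✗ — needs weakening: val unused
unrestricted: ✓ — typability at R is all that's needed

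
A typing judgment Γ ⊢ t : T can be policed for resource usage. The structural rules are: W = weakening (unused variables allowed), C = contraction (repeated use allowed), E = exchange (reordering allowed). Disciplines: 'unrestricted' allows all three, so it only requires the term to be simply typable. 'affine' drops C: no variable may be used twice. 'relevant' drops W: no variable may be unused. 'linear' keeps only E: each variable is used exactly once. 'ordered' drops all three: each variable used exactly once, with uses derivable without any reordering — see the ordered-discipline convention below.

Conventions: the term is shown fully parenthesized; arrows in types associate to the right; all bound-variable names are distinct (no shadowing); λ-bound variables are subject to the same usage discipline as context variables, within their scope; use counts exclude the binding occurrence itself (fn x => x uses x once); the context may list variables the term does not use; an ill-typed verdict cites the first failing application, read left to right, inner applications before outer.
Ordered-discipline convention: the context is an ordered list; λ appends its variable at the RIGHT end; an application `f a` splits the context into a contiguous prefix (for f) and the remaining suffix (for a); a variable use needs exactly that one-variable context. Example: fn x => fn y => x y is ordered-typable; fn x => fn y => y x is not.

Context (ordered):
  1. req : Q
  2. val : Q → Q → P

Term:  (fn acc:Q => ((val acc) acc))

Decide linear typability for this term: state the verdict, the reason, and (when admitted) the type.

no — repeated use of acc ×2; unused: req — weakening required
usage: req: 0; val: 1; acc (bound): 2
use order (left to right): val, acc, acc
typing: ✓ — Q → P
all disciplines: ordered ✗ · linear ✗ · affine ✗ · relevant ✗ · unrestricted ✓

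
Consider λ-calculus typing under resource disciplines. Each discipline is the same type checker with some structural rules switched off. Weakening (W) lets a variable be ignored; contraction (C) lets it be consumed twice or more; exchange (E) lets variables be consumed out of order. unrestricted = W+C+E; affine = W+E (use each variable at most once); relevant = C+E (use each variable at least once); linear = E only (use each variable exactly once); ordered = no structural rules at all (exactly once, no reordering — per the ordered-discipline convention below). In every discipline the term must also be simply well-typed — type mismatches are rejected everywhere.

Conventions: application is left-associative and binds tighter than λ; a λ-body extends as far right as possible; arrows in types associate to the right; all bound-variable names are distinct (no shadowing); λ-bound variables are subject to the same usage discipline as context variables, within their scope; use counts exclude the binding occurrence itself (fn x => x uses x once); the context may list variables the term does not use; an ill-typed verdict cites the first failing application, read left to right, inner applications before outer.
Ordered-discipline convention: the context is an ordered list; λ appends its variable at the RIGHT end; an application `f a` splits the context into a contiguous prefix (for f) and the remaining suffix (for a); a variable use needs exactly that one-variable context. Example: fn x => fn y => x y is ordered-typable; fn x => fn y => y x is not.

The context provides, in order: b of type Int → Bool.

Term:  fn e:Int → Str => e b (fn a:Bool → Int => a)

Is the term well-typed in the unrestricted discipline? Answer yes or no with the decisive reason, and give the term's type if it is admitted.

no — a type mismatch blocks all five
counts: b: 1×; e (bound): 1×; a (bound): 1×
order of uses: e, b, a
typing: ill-typed: an application expects Int but receives Int → Bool
across the five disciplines: ordered ✗, linear ✗, affine ✗, relevant ✗, unrestricted ✗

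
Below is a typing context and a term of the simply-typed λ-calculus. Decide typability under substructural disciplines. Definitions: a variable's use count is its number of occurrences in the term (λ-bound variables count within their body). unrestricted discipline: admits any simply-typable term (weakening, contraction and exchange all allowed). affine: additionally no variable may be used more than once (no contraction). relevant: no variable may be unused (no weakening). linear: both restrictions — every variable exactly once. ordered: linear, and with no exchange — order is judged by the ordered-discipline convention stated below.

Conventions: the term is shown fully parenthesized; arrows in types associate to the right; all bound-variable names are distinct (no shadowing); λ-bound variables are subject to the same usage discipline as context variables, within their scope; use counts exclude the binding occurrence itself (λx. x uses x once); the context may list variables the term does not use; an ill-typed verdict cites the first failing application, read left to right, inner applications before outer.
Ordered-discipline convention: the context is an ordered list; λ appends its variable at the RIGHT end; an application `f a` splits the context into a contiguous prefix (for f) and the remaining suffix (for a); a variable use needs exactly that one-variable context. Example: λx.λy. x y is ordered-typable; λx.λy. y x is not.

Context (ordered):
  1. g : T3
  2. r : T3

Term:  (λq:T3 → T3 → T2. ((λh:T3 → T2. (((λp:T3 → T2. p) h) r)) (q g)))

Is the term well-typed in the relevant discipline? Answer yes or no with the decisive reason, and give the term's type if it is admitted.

yes — at least one use each (g, r, q, h, p); term : (T3 → T3 → T2) → T2
variable uses: g=1; r=1; q (λ-bound)=1; h (λ-bound)=1; p (λ-bound)=1
use order (left to right): p, h, r, q, g
typing: the term checks, with type (T3 → T3 → T2) → T2
across the five disciplines: ordered ✗; linear ✓; affine ✓; relevant ✓; unrestricted ✓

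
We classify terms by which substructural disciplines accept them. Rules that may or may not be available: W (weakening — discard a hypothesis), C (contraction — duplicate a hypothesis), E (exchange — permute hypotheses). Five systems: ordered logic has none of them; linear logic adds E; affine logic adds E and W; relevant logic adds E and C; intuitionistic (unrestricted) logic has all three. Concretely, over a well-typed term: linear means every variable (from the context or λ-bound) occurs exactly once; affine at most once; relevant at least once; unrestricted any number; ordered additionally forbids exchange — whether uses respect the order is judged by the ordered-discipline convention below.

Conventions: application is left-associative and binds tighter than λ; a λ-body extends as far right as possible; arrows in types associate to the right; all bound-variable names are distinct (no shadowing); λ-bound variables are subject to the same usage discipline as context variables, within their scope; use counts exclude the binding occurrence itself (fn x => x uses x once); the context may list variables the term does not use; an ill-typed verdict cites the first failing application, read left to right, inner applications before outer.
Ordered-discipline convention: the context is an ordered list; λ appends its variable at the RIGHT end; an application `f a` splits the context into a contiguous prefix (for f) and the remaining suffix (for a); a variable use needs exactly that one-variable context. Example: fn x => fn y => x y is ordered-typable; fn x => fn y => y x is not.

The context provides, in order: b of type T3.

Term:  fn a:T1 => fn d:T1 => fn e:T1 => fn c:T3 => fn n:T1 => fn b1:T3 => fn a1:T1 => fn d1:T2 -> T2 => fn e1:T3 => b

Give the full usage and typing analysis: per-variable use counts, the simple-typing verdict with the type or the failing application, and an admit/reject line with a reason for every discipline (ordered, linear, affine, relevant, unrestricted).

use counts: b: 1×, a (λ-bound): 0×, d (λ-bound): 0×, e (λ-bound): 0×, c (λ-bound): 0×, n (λ-bound): 0×, b1 (λ-bound): 0×, a1 (λ-bound): 0×, d1 (λ-bound): 0×, e1 (λ-bound): 0×
left-to-right use order: b
typing: well-typed — term : T1 -> T1 -> T1 -> T3 -> T1 -> T3 -> T1 -> (T2 -> T2) -> T3 -> T3
ordered: ✗, needs weakening: a, d, e, c, n, b1, a1, d1, e1 unused
linear: ✗, needs weakening: a, d, e, c, n, b1, a1, d1, e1 unused
affine: ✓, b, a, d, e, c, n, b1, a1, d1, e1: no repeats, contraction unneeded
relevant: ✗, needs weakening: a, d, e, c, n, b1, a1, d1, e1 unused
unrestricted: ✓, simply typable at T1 -> T1 -> T1 -> T3 -> T1 -> T3 -> T1 -> (T2 -> T2) -> T3 -> T3; W, C, E all held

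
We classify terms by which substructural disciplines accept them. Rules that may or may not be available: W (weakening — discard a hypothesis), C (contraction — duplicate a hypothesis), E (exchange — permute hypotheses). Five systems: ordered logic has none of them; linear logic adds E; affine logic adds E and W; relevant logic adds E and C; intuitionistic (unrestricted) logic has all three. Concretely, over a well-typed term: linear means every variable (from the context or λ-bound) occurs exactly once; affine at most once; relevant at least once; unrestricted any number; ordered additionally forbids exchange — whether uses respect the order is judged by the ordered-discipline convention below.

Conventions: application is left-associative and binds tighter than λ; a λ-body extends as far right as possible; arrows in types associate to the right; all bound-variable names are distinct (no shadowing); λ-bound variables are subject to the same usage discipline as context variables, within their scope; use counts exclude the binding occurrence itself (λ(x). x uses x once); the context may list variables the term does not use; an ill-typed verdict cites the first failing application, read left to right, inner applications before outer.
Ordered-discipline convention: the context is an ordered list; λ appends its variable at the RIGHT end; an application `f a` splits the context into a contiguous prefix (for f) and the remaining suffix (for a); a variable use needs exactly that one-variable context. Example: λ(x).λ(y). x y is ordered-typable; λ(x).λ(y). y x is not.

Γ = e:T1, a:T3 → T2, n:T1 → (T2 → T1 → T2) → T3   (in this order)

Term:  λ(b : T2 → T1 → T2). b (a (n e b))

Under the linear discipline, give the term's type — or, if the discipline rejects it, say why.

not well-typed under linear — repeated use of b ×2
use counts: e: 1×; a: 1×; n: 1×; b [bound]: 2×
use order (left to right): b, a, n, e, b
typing: ✓ — (T2 → T1 → T2) → T1 → T2
across the five disciplines: ordered ✗; linear ✗; affine ✗; relevant ✓; unrestricted ✓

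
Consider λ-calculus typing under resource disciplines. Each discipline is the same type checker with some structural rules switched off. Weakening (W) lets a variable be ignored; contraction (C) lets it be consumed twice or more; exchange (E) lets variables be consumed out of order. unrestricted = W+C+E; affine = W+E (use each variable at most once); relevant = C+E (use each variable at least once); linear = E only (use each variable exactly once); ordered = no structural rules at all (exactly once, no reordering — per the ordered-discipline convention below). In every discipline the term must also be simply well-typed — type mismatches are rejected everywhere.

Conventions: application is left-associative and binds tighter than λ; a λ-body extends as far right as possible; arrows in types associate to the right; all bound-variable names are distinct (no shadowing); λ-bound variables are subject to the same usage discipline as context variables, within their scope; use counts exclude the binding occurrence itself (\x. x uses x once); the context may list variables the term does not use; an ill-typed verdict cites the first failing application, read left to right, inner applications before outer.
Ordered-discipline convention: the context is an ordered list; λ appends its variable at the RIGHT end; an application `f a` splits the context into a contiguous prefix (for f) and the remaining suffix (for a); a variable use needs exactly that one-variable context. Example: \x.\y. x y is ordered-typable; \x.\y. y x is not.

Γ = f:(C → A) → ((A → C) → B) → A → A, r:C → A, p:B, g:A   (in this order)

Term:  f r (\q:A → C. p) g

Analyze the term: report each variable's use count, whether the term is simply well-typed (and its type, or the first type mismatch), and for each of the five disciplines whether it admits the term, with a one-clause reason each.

usage: f=1, r=1, p=1, g=1, q (bound)=0
use order (left to right): f, r, p, g
typing: well-typed at A
ordered ✗ (unused: q — weakening required)
linear ✗ (unused: q — weakening required)
affine ✓ (f, r, p, g, q: no repeats, contraction unneeded)
relevant ✗ (unused: q — weakening required)
unrestricted ✓ (simply typable at A; W, C, E all held)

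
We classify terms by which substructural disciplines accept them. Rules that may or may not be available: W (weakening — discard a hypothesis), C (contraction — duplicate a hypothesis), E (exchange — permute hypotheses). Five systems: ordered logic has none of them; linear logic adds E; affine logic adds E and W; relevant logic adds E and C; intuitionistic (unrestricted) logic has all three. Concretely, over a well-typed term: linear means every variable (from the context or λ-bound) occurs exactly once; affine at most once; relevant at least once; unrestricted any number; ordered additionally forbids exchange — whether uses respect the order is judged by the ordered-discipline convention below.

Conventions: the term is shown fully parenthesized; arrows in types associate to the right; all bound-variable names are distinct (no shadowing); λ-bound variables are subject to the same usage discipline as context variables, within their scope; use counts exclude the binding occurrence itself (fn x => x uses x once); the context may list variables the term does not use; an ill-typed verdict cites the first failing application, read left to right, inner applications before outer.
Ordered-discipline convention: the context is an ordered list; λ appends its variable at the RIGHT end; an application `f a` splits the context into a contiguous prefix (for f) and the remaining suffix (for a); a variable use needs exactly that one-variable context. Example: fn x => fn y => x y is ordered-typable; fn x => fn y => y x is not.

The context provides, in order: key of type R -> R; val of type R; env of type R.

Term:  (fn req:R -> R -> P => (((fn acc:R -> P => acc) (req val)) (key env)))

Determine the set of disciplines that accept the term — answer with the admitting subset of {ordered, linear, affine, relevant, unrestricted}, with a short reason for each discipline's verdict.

admitted in: linear, affine, relevant, unrestricted
use counts: key: 1×; val: 1×; env: 1×; req (bound): 1×; acc (bound): 1×
uses in reading order: acc, req, val, key, env
typing: ✓ — (R -> R -> P) -> P
ordered: ✗, no ordered split (uses run acc, req, val, key, env)
linear: ✓, each of key, val, env, req, acc used exactly once
affine: ✓, key, val, env, req, acc: no repeats, contraction unneeded
relevant: ✓, key, val, env, req, acc: all used, weakening unneeded
unrestricted: ✓, type-checks ((R -> R -> P) -> P) and nothing is barred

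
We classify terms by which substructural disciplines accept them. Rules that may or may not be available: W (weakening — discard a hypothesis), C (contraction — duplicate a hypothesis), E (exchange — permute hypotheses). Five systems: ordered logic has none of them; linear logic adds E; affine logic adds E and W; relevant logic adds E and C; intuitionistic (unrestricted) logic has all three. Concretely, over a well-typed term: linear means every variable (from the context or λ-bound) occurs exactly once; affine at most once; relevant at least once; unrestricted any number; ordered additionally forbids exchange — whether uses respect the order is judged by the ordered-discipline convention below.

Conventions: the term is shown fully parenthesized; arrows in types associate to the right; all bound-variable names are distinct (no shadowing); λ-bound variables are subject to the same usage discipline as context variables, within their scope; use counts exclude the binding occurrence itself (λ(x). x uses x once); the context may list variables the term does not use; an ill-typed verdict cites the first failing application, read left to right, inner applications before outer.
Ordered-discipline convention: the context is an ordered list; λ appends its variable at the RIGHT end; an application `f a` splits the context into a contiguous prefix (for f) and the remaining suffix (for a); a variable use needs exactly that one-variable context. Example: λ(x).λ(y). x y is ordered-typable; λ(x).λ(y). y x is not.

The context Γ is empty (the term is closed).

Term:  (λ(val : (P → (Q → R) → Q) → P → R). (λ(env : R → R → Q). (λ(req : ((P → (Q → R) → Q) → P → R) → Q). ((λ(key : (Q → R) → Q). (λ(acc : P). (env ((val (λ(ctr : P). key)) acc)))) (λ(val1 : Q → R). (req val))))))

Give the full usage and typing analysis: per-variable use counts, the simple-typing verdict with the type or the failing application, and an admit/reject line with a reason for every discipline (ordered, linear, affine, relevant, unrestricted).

counts: val (bound) ×2; env (bound) ×1; req (bound) ×1; key (bound) ×1; acc (bound) ×1; ctr (bound) ×0; val1 (bound) ×0
left-to-right use order: env, val, key, acc, req, val
typing: well-typed — term : ((P → (Q → R) → Q) → P → R) → (R → R → Q) → (((P → (Q → R) → Q) → P → R) → Q) → P → R → Q
ordered: ✗ — needs contraction — val ×2; ctr, val1 left unused
linear: ✗ — needs contraction — val ×2; ctr, val1 left unused
affine: ✗ — needs contraction — val ×2
relevant: ✗ — ctr, val1 left unused
unrestricted: ✓ — simply typable at ((P → (Q → R) → Q) → P → R) → (R → R → Q) → (((P → (Q → R) → Q) → P → R) → Q) → P → R → Q; W, C, E all held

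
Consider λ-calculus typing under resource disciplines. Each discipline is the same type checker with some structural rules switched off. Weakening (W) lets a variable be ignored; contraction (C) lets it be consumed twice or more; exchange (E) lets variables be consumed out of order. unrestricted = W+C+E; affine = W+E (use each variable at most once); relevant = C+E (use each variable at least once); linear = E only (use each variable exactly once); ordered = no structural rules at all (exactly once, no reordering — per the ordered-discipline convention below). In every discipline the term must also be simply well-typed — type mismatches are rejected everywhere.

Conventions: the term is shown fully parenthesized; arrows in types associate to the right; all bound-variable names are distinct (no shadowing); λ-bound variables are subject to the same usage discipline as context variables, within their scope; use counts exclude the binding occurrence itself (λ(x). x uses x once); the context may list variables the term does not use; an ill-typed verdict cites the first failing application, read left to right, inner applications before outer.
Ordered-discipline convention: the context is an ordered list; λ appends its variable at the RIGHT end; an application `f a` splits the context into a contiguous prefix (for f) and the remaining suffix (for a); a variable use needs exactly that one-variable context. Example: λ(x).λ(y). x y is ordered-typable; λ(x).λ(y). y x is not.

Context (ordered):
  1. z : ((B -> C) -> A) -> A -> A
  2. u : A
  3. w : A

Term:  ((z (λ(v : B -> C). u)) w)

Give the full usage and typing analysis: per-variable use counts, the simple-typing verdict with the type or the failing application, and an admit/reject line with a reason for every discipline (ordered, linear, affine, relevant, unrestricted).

use counts: z: 1, u: 1, w: 1, v (λ-bound): 0
uses in reading order: z, u, w
typing: ✓ — A
ordered: ✗ — v never used (weakening)
linear: ✗ — v never used (weakening)
affine: ✓ — no duplicate uses among z, u, w, v
relevant: ✗ — v never used (weakening)
unrestricted: ✓ — simply typable at A; W, C, E all held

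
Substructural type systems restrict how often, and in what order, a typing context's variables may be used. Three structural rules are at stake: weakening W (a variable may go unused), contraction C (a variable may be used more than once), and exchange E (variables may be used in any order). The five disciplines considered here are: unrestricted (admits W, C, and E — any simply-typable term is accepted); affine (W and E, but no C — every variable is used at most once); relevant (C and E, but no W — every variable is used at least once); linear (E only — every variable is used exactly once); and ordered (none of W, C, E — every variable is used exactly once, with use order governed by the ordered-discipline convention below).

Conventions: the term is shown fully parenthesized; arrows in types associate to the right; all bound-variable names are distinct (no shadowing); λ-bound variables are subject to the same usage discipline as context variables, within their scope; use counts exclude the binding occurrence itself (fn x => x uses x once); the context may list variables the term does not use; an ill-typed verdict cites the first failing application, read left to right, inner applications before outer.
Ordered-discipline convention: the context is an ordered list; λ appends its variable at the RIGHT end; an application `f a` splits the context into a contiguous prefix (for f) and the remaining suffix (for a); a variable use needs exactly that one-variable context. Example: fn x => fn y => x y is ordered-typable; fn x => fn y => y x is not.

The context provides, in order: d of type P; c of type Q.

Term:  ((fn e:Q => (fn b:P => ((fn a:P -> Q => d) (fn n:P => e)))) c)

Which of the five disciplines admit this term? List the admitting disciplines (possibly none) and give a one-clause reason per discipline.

admitted by: affine, unrestricted
use counts: d: 1; c: 1; e (λ-bound): 1; b (λ-bound): 0; a (λ-bound): 0; n (λ-bound): 0
uses in reading order: d, e, c
typing: well-typed — term : P -> P
ordered: ✗, unused: b, a, n — weakening required
linear: ✗, unused: b, a, n — weakening required
affine: ✓, at most one use each (d, c, e, b, a, n)
relevant: ✗, unused: b, a, n — weakening required
unrestricted: ✓, type-checks (P -> P) and nothing is barred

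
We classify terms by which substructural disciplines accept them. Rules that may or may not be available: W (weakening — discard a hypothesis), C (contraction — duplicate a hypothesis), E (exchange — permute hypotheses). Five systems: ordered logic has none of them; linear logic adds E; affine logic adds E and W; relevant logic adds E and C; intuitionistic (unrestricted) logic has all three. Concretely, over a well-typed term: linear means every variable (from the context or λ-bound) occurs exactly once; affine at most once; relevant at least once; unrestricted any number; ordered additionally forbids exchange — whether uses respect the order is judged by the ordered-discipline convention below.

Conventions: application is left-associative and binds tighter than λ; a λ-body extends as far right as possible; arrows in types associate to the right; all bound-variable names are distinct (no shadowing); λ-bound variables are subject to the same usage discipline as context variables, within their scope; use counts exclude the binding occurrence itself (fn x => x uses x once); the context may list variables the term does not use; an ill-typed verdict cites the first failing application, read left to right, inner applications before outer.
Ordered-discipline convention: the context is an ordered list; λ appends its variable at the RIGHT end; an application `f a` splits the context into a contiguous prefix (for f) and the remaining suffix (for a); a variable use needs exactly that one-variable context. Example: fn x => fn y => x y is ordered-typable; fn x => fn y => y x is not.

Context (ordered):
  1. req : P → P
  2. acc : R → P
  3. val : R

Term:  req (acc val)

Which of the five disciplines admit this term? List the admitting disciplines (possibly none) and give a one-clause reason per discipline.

admitted by: ordered, linear, affine, relevant, unrestricted
usage: req ×1; acc ×1; val ×1
order of uses: req, acc, val
typing: well-typed — term : P
ordered: ✓, req, acc, val once each; derivable with no W/C/E
linear: ✓, each of req, acc, val used exactly once
affine: ✓, at most one use each (req, acc, val)
relevant: ✓, none of req, acc, val goes unused
unrestricted: ✓, typability at P is all that's needed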